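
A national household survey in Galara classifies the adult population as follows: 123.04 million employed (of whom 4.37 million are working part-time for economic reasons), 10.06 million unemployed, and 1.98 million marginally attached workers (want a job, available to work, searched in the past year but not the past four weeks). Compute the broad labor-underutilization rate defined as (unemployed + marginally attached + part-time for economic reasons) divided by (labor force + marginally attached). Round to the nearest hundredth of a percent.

Labor force = 123.04 + 10.06 = 133.10 million.
Numerator = 10.06 + 1.98 + 4.37 = 16.41 million.
Denominator = 133.10 + 1.98 = 135.08 million.
Broad rate = 16.41 / 135.08 = 12.15%.

Broad underutilization rate ≈ 12.15%.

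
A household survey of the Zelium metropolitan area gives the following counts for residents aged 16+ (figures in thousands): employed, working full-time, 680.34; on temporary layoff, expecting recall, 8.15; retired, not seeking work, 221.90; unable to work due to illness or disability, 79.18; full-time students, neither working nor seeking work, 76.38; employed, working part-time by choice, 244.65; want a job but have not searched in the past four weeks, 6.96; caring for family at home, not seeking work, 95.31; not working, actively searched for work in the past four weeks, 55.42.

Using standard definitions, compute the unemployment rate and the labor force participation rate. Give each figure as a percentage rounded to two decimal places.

Employed = 680.34 + 244.65 = 924.99 thousand.
Unemployed = 8.15 + 55.42 = 63.57 thousand (jobless and actively searching, or on temporary layoff).
Labor force = 924.99 + 63.57 = 988.56 thousand.
Not in labor force = 221.90 + 79.18 + 76.38 + 6.96 + 95.31 = 479.73 thousand (those not working and not actively searching are outside the labor force — including those who want a job but have given up searching).
Civilian working-age population = 988.56 + 479.73 = 1,468.29 thousand.
Unemployment rate = 63.57 / 988.56 = 6.43%.
Labor force participation rate = 988.56 / 1,468.29 = 67.33%.

Unemployment rate ≈ 6.43%; labor force participation rate ≈ 67.33%.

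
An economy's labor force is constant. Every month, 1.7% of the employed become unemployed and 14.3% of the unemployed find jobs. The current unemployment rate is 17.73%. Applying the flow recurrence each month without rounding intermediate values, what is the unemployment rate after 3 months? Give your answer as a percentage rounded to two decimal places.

Unemployment rate after three months ≈ 14.84%.

With a fixed labor force, u_{t+1} = u_t + s·(1−u_t) − f·u_t = u_t·(1−s−f) + s.
Here 1−s−f = 0.840 and s = 0.017.
u_1 = 0.177300 × 0.840 + 0.017 = 0.165932.
u_2 = 0.165932 × 0.840 + 0.017 = 0.156383.
u_3 = 0.156383 × 0.840 + 0.017 = 0.148362.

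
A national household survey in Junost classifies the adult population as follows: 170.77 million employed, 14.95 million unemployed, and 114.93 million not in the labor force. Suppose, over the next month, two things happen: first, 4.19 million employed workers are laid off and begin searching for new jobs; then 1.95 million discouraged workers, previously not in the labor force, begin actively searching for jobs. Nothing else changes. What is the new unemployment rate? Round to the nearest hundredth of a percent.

Initially, labor force = 170.77 + 14.95 = 185.72 million, so u = 14.95/185.72 = 8.05%.
After the first change, employed falls and unemployed rises by 4.19; labor force unchanged → E = 166.58, U = 19.14, labor force = 185.72 million.
After the second change, unemployed and labor force both rise by 1.95 → E = 166.58, U = 21.09, labor force = 187.67 million.
New unemployment rate = 21.09 / 187.67 = 11.24%.

New unemployment rate ≈ 11.24%.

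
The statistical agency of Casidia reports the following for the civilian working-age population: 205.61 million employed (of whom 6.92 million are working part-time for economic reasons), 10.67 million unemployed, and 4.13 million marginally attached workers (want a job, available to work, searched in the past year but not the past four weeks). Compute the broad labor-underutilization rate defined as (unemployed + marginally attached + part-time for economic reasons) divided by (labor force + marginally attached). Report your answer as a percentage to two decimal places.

Broad underutilization rate ≈ 9.85%.

Labor force = 205.61 + 10.67 = 216.28 million.
Numerator = 10.67 + 4.13 + 6.92 = 21.72 million.
Denominator = 216.28 + 4.13 = 220.41 million.
Broad rate = 21.72 / 220.41 = 9.85%.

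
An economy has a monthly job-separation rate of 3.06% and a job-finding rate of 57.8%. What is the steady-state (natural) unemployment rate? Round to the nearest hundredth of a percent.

Steady-state unemployment rate ≈ 5.03%.

At steady state the flows balance: s·E = f·U, so U/(E+U) = s/(s+f).
u* = 3.06 / (3.06 + 57.8) = 3.06 / 60.86 = 5.03%.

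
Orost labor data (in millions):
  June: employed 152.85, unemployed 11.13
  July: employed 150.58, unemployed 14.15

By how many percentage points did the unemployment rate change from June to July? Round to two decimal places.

The unemployment rate changed by +1.80 percentage points.

June: labor force = 152.85 + 11.13 = 163.98; u = 11.13/163.98 = 6.79%.
July: labor force = 150.58 + 14.15 = 164.73; u = 14.15/164.73 = 8.59%.
Change = 8.59% − 6.79% = +1.80 pp.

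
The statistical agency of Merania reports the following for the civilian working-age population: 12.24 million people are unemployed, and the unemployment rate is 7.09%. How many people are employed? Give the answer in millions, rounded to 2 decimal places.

About 160.40 million are employed.

Labor force = U / u = 12.24 / 0.0709 ≈ 172.64 million.
Employed = labor force − unemployed = 172.64 − 12.24 = 160.40 million.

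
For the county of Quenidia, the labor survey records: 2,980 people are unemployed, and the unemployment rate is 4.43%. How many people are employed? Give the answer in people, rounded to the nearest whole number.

About 64,289 are employed.

Labor force = U / u = 2,980 / 0.0443 ≈ 67,269.
Employed = labor force − unemployed = 67,269 − 2,980 = 64,289.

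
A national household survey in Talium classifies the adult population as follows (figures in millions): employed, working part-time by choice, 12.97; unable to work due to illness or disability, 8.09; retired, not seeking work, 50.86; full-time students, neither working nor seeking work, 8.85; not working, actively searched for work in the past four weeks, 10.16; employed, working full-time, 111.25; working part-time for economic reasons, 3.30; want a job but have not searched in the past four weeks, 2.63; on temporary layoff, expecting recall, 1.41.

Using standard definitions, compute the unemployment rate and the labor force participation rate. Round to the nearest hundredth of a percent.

Employed = 12.97 + 111.25 + 3.30 = 127.52 million (anyone who worked, including part-time for economic reasons, counts as employed).
Unemployed = 10.16 + 1.41 = 11.57 million (jobless and actively searching, or on temporary layoff).
Labor force = 127.52 + 11.57 = 139.09 million.
Not in labor force = 8.09 + 50.86 + 8.85 + 2.63 = 70.43 million (those not working and not actively searching are outside the labor force — including those who want a job but have given up searching).
Civilian working-age population = 139.09 + 70.43 = 209.52 million.
Unemployment rate = 11.57 / 139.09 = 8.32%.
Labor force participation rate = 139.09 / 209.52 = 66.39%.

Unemployment rate ≈ 8.32%; labor force participation rate ≈ 66.39%.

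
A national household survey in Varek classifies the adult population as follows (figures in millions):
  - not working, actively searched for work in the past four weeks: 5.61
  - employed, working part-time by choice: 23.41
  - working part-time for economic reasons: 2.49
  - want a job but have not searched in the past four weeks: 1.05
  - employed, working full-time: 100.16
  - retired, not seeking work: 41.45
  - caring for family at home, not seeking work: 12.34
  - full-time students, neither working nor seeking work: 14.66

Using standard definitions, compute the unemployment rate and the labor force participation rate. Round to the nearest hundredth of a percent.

Employed = 23.41 + 2.49 + 100.16 = 126.06 million (anyone who worked, including part-time for economic reasons, counts as employed).
Unemployed = 5.61 million.
Labor force = 126.06 + 5.61 = 131.67 million.
Not in labor force = 1.05 + 41.45 + 12.34 + 14.66 = 69.50 million (those not working and not actively searching are outside the labor force — including those who want a job but have given up searching).
Civilian working-age population = 131.67 + 69.50 = 201.17 million.
Unemployment rate = 5.61 / 131.67 = 4.26%.
Labor force participation rate = 131.67 / 201.17 = 65.45%.

Unemployment rate ≈ 4.26%; labor force participation rate ≈ 65.45%.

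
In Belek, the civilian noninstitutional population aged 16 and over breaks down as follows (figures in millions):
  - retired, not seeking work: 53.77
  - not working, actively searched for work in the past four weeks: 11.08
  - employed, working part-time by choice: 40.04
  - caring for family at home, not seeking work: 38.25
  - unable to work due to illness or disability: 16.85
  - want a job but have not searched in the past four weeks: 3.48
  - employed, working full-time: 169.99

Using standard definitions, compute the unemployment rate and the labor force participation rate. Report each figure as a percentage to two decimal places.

Unemployment rate ≈ 5.01%; labor force participation rate ≈ 66.31%.

Employed = 40.04 + 169.99 = 210.03 million.
Unemployed = 11.08 million.
Labor force = 210.03 + 11.08 = 221.11 million.
Not in labor force = 53.77 + 38.25 + 16.85 + 3.48 = 112.35 million (those not working and not actively searching are outside the labor force — including those who want a job but have given up searching).
Civilian working-age population = 221.11 + 112.35 = 333.46 million.
Unemployment rate = 11.08 / 221.11 = 5.01%.
Labor force participation rate = 221.11 / 333.46 = 66.31%.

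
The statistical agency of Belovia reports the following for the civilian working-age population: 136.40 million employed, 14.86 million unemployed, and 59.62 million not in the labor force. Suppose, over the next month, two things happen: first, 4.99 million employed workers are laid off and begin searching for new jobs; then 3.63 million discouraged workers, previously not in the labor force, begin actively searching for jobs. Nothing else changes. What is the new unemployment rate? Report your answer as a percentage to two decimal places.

Initially, labor force = 136.40 + 14.86 = 151.26 million, so u = 14.86/151.26 = 9.82%.
After the first change, employed falls and unemployed rises by 4.99; labor force unchanged → E = 131.41, U = 19.85, labor force = 151.26 million.
After the second change, unemployed and labor force both rise by 3.63 → E = 131.41, U = 23.48, labor force = 154.89 million.
New unemployment rate = 23.48 / 154.89 = 15.16%.

New unemployment rate ≈ 15.16%.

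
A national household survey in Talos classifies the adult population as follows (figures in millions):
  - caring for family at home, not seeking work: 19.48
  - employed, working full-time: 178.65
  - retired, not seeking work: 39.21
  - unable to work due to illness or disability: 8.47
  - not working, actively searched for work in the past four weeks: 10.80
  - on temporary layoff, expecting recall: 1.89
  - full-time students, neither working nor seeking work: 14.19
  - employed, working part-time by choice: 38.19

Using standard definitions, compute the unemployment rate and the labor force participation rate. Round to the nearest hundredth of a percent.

Unemployment rate ≈ 5.53%; labor force participation rate ≈ 73.83%.

Employed = 178.65 + 38.19 = 216.84 million.
Unemployed = 10.80 + 1.89 = 12.69 million (jobless and actively searching, or on temporary layoff).
Labor force = 216.84 + 12.69 = 229.53 million.
Not in labor force = 19.48 + 39.21 + 8.47 + 14.19 = 81.35 million (those not working and not actively searching are outside the labor force).
Civilian working-age population = 229.53 + 81.35 = 310.88 million.
Unemployment rate = 12.69 / 229.53 = 5.53%.
Labor force participation rate = 229.53 / 310.88 = 73.83%.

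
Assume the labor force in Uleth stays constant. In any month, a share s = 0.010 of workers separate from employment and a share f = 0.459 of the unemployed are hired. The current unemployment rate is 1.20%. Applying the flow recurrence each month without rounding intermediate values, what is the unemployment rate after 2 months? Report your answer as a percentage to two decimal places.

With a fixed labor force, u_{t+1} = u_t + s·(1−u_t) − f·u_t = u_t·(1−s−f) + s.
Here 1−s−f = 0.531 and s = 0.010.
u_1 = 0.012000 × 0.531 + 0.010 = 0.016372.
u_2 = 0.016372 × 0.531 + 0.010 = 0.018694.

Unemployment rate after two months ≈ 1.87%.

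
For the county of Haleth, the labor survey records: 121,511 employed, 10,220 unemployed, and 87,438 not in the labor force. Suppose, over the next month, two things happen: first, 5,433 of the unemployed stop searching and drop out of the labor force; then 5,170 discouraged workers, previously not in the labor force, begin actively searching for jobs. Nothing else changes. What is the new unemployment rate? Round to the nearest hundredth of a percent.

Initially, labor force = 121,511 + 10,220 = 131,731, so u = 10,220/131,731 = 7.76%.
After the first change, unemployed and labor force both fall by 5,433 → E = 121,511, U = 4,787, labor force = 126,298.
After the second change, unemployed and labor force both rise by 5,170 → E = 121,511, U = 9,957, labor force = 131,468.
New unemployment rate = 9,957 / 131,468 = 7.57%.

New unemployment rate ≈ 7.57%.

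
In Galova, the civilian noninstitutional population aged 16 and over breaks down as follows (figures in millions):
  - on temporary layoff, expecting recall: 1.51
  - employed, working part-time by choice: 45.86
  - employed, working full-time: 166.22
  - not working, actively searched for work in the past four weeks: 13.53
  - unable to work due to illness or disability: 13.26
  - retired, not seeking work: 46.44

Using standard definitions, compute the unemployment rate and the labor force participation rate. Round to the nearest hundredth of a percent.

Employed = 45.86 + 166.22 = 212.08 million.
Unemployed = 1.51 + 13.53 = 15.04 million (jobless and actively searching, or on temporary layoff).
Labor force = 212.08 + 15.04 = 227.12 million.
Not in labor force = 13.26 + 46.44 = 59.70 million (those not working and not actively searching are outside the labor force).
Civilian working-age population = 227.12 + 59.70 = 286.82 million.
Unemployment rate = 15.04 / 227.12 = 6.62%.
Labor force participation rate = 227.12 / 286.82 = 79.19%.

Unemployment rate ≈ 6.62%; labor force participation rate ≈ 79.19%.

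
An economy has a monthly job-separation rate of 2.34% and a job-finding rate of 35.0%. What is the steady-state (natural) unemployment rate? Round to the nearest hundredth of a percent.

At steady state the flows balance: s·E = f·U, so U/(E+U) = s/(s+f).
u* = 2.34 / (2.34 + 35.0) = 2.34 / 37.34 = 6.27%.

Steady-state unemployment rate ≈ 6.27%.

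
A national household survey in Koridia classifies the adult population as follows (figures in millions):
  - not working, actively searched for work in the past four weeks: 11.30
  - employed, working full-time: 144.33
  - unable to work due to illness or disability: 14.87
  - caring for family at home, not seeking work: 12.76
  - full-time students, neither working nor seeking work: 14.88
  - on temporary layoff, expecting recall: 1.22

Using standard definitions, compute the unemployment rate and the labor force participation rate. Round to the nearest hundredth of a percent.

Employed = 144.33 million.
Unemployed = 11.30 + 1.22 = 12.52 million (jobless and actively searching, or on temporary layoff).
Labor force = 144.33 + 12.52 = 156.85 million.
Not in labor force = 14.87 + 12.76 + 14.88 = 42.51 million (those not working and not actively searching are outside the labor force).
Civilian working-age population = 156.85 + 42.51 = 199.36 million.
Unemployment rate = 12.52 / 156.85 = 7.98%.
Labor force participation rate = 156.85 / 199.36 = 78.68%.

Unemployment rate ≈ 7.98%; labor force participation rate ≈ 78.68%.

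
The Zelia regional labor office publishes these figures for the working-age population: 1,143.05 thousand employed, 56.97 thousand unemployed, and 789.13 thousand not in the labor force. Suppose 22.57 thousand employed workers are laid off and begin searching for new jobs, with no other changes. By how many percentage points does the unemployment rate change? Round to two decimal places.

Initially, labor force = 1,143.05 + 56.97 = 1,200.02 thousand, so u = 56.97/1,200.02 = 4.75%.
After the change, employed falls and unemployed rises by 22.57; labor force unchanged → E = 1,120.48, U = 79.54, labor force = 1,200.02 thousand.
New unemployment rate = 79.54 / 1,200.02 = 6.63%.
Change = 6.63% − 4.75% = +1.88 percentage points.

The unemployment rate changes by +1.88 percentage points.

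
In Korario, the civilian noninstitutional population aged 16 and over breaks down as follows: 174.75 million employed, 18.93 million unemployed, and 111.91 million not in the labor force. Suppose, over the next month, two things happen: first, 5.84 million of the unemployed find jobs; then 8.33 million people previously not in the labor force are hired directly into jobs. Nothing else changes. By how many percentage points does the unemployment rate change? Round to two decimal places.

The unemployment rate changes by −3.29 percentage points.

Initially, labor force = 174.75 + 18.93 = 193.68 million, so u = 18.93/193.68 = 9.77%.
After the first change, unemployed falls and employed rises by 5.84; labor force unchanged → E = 180.59, U = 13.09, labor force = 193.68 million.
After the second change, employed and labor force both rise by 8.33; unemployed unchanged → E = 188.92, U = 13.09, labor force = 202.01 million.
New unemployment rate = 13.09 / 202.01 = 6.48%.
Change = 6.48% − 9.77% = −3.29 percentage points.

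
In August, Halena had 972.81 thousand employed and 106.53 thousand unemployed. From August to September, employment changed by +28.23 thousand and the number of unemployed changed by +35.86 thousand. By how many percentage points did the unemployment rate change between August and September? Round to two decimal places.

August: labor force = 972.81 + 106.53 = 1,079.34; u = 106.53/1,079.34 = 9.87%.
September: labor force = 1,001.04 + 142.39 = 1,143.43; u = 142.39/1,143.43 = 12.45%.
Change = 12.45% − 9.87% = +2.58 pp.

The unemployment rate changed by +2.58 percentage points.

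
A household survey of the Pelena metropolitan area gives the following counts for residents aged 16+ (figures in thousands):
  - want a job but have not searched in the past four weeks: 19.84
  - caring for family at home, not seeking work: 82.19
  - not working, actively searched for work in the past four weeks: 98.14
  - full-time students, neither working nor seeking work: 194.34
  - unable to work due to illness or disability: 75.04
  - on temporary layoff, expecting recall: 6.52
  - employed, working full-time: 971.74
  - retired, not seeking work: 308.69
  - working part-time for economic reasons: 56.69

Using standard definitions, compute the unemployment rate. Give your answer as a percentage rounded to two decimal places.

Unemployment rate ≈ 9.24%.

Employed = 971.74 + 56.69 = 1,028.43 thousand (anyone who worked, including part-time for economic reasons, counts as employed).
Unemployed = 98.14 + 6.52 = 104.66 thousand (jobless and actively searching, or on temporary layoff).
Labor force = 1,028.43 + 104.66 = 1,133.09 thousand.
Unemployment rate = 104.66 / 1,133.09 = 9.24%.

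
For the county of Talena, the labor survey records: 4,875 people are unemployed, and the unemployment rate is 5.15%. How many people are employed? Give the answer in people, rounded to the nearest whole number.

About 89,785 are employed.

Labor force = U / u = 4,875 / 0.0515 ≈ 94,660.
Employed = labor force − unemployed = 94,660 − 4,875 = 89,785.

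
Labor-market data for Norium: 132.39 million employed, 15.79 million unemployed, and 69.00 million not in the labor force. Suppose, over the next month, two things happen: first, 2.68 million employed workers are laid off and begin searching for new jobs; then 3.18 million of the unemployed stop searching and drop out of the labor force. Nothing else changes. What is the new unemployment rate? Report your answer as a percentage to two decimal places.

Initially, labor force = 132.39 + 15.79 = 148.18 million, so u = 15.79/148.18 = 10.66%.
After the first change, employed falls and unemployed rises by 2.68; labor force unchanged → E = 129.71, U = 18.47, labor force = 148.18 million.
After the second change, unemployed and labor force both fall by 3.18 → E = 129.71, U = 15.29, labor force = 145.00 million.
New unemployment rate = 15.29 / 145.00 = 10.54%.

New unemployment rate ≈ 10.54%.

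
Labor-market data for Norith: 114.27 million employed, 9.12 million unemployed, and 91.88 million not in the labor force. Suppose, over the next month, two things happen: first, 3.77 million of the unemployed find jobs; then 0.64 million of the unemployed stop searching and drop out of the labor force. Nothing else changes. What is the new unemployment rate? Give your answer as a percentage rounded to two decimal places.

Initially, labor force = 114.27 + 9.12 = 123.39 million, so u = 9.12/123.39 = 7.39%.
After the first change, unemployed falls and employed rises by 3.77; labor force unchanged → E = 118.04, U = 5.35, labor force = 123.39 million.
After the second change, unemployed and labor force both fall by 0.64 → E = 118.04, U = 4.71, labor force = 122.75 million.
New unemployment rate = 4.71 / 122.75 = 3.84%.

New unemployment rate ≈ 3.84%.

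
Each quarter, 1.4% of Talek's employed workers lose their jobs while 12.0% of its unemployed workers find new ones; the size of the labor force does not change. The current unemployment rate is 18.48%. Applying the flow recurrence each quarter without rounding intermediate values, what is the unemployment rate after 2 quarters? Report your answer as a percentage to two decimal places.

With a fixed labor force, u_{t+1} = u_t + s·(1−u_t) − f·u_t = u_t·(1−s−f) + s.
Here 1−s−f = 0.866 and s = 0.014.
u_1 = 0.184800 × 0.866 + 0.014 = 0.174037.
u_2 = 0.174037 × 0.866 + 0.014 = 0.164716.

Unemployment rate after two quarters ≈ 16.47%.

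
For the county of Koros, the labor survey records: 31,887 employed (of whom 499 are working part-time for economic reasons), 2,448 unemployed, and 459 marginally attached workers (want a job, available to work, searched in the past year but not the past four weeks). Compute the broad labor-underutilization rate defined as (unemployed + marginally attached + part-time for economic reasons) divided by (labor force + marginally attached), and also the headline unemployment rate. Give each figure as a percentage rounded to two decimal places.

Broad underutilization rate ≈ 9.79%; headline unemployment rate ≈ 7.13%.

Labor force = 31,887 + 2,448 = 34,335.
Numerator = 2,448 + 459 + 499 = 3,406.
Denominator = 34,335 + 459 = 34,794.
Broad rate = 3,406 / 34,794 = 9.79%.
Headline unemployment rate = 2,448 / 34,335 = 7.13%.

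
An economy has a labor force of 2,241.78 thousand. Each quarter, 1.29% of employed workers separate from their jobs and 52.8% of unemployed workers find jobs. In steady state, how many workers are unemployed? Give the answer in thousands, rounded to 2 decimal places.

About 53.46 thousand are unemployed in steady state.

Steady-state unemployment rate u* = s/(s+f) = 1.29/(1.29+52.8) = 0.023849.
Unemployed = u* × labor force = 0.023849 × 2,241.78 ≈ 53.46 thousand.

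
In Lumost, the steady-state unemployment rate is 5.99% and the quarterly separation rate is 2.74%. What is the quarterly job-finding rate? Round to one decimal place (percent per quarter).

Job-finding rate ≈ 43.0% per quarter.

From u* = s/(s+f): f = s·(1−u)/u.
f = 2.74 × (1 − 0.0599) / 0.0599 = 2.5759 / 0.0599 ≈ 43.0% per quarter.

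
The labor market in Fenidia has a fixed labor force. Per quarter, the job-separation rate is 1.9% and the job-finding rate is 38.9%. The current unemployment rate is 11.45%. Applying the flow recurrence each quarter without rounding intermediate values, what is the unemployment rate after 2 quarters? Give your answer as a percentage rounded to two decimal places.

Unemployment rate after two quarters ≈ 7.04%.

With a fixed labor force, u_{t+1} = u_t + s·(1−u_t) − f·u_t = u_t·(1−s−f) + s.
Here 1−s−f = 0.592 and s = 0.019.
u_1 = 0.114500 × 0.592 + 0.019 = 0.086784.
u_2 = 0.086784 × 0.592 + 0.019 = 0.070376.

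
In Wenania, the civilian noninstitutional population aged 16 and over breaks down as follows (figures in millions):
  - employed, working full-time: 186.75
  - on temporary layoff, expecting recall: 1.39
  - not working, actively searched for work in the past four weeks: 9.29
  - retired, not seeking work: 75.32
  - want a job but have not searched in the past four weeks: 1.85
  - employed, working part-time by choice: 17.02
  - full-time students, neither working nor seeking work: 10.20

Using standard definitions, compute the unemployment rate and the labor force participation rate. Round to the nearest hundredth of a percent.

Unemployment rate ≈ 4.98%; labor force participation rate ≈ 71.05%.

Employed = 186.75 + 17.02 = 203.77 million.
Unemployed = 1.39 + 9.29 = 10.68 million (jobless and actively searching, or on temporary layoff).
Labor force = 203.77 + 10.68 = 214.45 million.
Not in labor force = 75.32 + 1.85 + 10.20 = 87.37 million (those not working and not actively searching are outside the labor force — including those who want a job but have given up searching).
Civilian working-age population = 214.45 + 87.37 = 301.82 million.
Unemployment rate = 10.68 / 214.45 = 4.98%.
Labor force participation rate = 214.45 / 301.82 = 71.05%.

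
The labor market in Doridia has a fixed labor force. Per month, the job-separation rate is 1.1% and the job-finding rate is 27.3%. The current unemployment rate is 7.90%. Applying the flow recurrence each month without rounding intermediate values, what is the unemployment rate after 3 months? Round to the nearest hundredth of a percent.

With a fixed labor force, u_{t+1} = u_t + s·(1−u_t) − f·u_t = u_t·(1−s−f) + s.
Here 1−s−f = 0.716 and s = 0.011.
u_1 = 0.079000 × 0.716 + 0.011 = 0.067564.
u_2 = 0.067564 × 0.716 + 0.011 = 0.059376.
u_3 = 0.059376 × 0.716 + 0.011 = 0.053513.

Unemployment rate after three months ≈ 5.35%.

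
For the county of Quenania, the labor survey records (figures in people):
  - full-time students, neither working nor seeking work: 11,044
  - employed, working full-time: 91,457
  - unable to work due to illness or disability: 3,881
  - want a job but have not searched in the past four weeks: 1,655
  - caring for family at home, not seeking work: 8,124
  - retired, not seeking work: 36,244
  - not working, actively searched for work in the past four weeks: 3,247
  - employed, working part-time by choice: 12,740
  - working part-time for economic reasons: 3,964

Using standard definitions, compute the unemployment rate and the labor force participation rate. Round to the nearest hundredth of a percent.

Unemployment rate ≈ 2.91%; labor force participation rate ≈ 64.64%.

Employed = 91,457 + 12,740 + 3,964 = 108,161 (anyone who worked, including part-time for economic reasons, counts as employed).
Unemployed = 3,247.
Labor force = 108,161 + 3,247 = 111,408.
Not in labor force = 11,044 + 3,881 + 1,655 + 8,124 + 36,244 = 60,948 (those not working and not actively searching are outside the labor force — including those who want a job but have given up searching).
Civilian working-age population = 111,408 + 60,948 = 172,356.
Unemployment rate = 3,247 / 111,408 = 2.91%.
Labor force participation rate = 111,408 / 172,356 = 64.64%.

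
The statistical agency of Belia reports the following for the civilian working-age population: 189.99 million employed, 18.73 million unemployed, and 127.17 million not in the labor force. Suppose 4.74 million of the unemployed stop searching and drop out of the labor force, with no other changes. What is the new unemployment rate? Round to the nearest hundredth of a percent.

New unemployment rate ≈ 6.86%.

Initially, labor force = 189.99 + 18.73 = 208.72 million, so u = 18.73/208.72 = 8.97%.
After the change, unemployed and labor force both fall by 4.74 → E = 189.99, U = 13.99, labor force = 203.98 million.
New unemployment rate = 13.99 / 203.98 = 6.86%.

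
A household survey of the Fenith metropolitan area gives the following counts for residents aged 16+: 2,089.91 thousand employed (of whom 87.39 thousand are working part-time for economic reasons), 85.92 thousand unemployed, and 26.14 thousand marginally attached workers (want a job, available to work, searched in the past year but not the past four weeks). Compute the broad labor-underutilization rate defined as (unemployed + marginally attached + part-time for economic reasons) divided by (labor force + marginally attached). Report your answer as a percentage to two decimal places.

Labor force = 2,089.91 + 85.92 = 2,175.83 thousand.
Numerator = 85.92 + 26.14 + 87.39 = 199.45 thousand.
Denominator = 2,175.83 + 26.14 = 2,201.97 thousand.
Broad rate = 199.45 / 2,201.97 = 9.06%.

Broad underutilization rate ≈ 9.06%.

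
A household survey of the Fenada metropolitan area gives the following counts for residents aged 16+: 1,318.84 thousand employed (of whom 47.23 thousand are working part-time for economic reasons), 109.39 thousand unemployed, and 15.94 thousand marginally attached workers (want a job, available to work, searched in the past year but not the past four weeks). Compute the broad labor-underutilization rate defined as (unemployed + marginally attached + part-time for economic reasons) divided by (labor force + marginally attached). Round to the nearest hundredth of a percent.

Labor force = 1,318.84 + 109.39 = 1,428.23 thousand.
Numerator = 109.39 + 15.94 + 47.23 = 172.56 thousand.
Denominator = 1,428.23 + 15.94 = 1,444.17 thousand.
Broad rate = 172.56 / 1,444.17 = 11.95%.

Broad underutilization rate ≈ 11.95%.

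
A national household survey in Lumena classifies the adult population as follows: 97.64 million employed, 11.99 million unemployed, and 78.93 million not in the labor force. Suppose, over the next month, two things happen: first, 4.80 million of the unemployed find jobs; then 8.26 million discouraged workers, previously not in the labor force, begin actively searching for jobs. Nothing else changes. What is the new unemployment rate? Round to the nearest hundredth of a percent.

New unemployment rate ≈ 13.11%.

Initially, labor force = 97.64 + 11.99 = 109.63 million, so u = 11.99/109.63 = 10.94%.
After the first change, unemployed falls and employed rises by 4.80; labor force unchanged → E = 102.44, U = 7.19, labor force = 109.63 million.
After the second change, unemployed and labor force both rise by 8.26 → E = 102.44, U = 15.45, labor force = 117.89 million.
New unemployment rate = 15.45 / 117.89 = 13.11%.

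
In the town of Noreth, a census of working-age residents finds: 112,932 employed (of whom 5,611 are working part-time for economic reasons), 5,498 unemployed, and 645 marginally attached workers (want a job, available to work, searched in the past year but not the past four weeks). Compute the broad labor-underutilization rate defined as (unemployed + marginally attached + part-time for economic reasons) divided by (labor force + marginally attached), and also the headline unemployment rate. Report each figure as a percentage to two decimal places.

Labor force = 112,932 + 5,498 = 118,430.
Numerator = 5,498 + 645 + 5,611 = 11,754.
Denominator = 118,430 + 645 = 119,075.
Broad rate = 11,754 / 119,075 = 9.87%.
Headline unemployment rate = 5,498 / 118,430 = 4.64%.

Broad underutilization rate ≈ 9.87%; headline unemployment rate ≈ 4.64%.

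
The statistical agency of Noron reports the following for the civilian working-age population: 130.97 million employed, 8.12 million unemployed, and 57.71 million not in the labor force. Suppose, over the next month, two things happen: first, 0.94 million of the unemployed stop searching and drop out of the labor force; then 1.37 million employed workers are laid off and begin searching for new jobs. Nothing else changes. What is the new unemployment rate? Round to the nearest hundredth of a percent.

New unemployment rate ≈ 6.19%.

Initially, labor force = 130.97 + 8.12 = 139.09 million, so u = 8.12/139.09 = 5.84%.
After the first change, unemployed and labor force both fall by 0.94 → E = 130.97, U = 7.18, labor force = 138.15 million.
After the second change, employed falls and unemployed rises by 1.37; labor force unchanged → E = 129.60, U = 8.55, labor force = 138.15 million.
New unemployment rate = 8.55 / 138.15 = 6.19%.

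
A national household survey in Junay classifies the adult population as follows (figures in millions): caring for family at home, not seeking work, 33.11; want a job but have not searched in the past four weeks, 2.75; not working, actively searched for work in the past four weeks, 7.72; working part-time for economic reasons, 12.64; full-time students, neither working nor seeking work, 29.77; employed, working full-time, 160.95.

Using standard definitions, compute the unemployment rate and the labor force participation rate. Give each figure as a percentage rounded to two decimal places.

Employed = 12.64 + 160.95 = 173.59 million (anyone who worked, including part-time for economic reasons, counts as employed).
Unemployed = 7.72 million.
Labor force = 173.59 + 7.72 = 181.31 million.
Not in labor force = 33.11 + 2.75 + 29.77 = 65.63 million (those not working and not actively searching are outside the labor force — including those who want a job but have given up searching).
Civilian working-age population = 181.31 + 65.63 = 246.94 million.
Unemployment rate = 7.72 / 181.31 = 4.26%.
Labor force participation rate = 181.31 / 246.94 = 73.42%.

Unemployment rate ≈ 4.26%; labor force participation rate ≈ 73.42%.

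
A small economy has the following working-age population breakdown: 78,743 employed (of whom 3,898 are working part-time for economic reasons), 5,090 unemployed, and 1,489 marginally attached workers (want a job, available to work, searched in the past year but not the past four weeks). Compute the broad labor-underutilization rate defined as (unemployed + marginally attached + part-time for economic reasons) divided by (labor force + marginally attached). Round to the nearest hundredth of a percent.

Labor force = 78,743 + 5,090 = 83,833.
Numerator = 5,090 + 1,489 + 3,898 = 10,477.
Denominator = 83,833 + 1,489 = 85,322.
Broad rate = 10,477 / 85,322 = 12.28%.

Broad underutilization rate ≈ 12.28%.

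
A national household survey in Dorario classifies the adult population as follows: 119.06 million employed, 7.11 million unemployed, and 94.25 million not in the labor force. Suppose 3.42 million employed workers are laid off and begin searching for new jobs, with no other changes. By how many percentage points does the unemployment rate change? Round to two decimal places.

The unemployment rate changes by +2.71 percentage points.

Initially, labor force = 119.06 + 7.11 = 126.17 million, so u = 7.11/126.17 = 5.64%.
After the change, employed falls and unemployed rises by 3.42; labor force unchanged → E = 115.64, U = 10.53, labor force = 126.17 million.
New unemployment rate = 10.53 / 126.17 = 8.35%.
Change = 8.35% − 5.64% = +2.71 percentage points.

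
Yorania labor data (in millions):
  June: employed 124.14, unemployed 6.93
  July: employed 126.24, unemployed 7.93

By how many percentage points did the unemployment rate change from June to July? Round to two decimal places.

June: labor force = 124.14 + 6.93 = 131.07; u = 6.93/131.07 = 5.29%.
July: labor force = 126.24 + 7.93 = 134.17; u = 7.93/134.17 = 5.91%.
Change = 5.91% − 5.29% = +0.62 pp.

The unemployment rate changed by +0.62 percentage points.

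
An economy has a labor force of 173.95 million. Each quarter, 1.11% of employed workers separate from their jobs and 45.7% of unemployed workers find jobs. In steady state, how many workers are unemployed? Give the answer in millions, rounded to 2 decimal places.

Steady-state unemployment rate u* = s/(s+f) = 1.11/(1.11+45.7) = 0.023713.
Unemployed = u* × labor force = 0.023713 × 173.95 ≈ 4.12 million.

About 4.12 million are unemployed in steady state.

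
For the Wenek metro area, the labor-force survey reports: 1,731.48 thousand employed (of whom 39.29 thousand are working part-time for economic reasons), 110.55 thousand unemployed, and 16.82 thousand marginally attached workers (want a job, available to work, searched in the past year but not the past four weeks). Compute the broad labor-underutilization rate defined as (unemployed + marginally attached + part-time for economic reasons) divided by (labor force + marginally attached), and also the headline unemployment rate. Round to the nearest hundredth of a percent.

Broad underutilization rate ≈ 8.97%; headline unemployment rate ≈ 6.00%.

Labor force = 1,731.48 + 110.55 = 1,842.03 thousand.
Numerator = 110.55 + 16.82 + 39.29 = 166.66 thousand.
Denominator = 1,842.03 + 16.82 = 1,858.85 thousand.
Broad rate = 166.66 / 1,858.85 = 8.97%.
Headline unemployment rate = 110.55 / 1,842.03 = 6.00%.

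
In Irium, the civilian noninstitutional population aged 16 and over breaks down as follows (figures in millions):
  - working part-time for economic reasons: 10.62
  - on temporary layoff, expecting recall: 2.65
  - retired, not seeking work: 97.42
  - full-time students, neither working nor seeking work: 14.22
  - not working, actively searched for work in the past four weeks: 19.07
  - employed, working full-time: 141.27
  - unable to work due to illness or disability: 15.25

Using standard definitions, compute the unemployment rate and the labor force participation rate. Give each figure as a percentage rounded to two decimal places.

Employed = 10.62 + 141.27 = 151.89 million (anyone who worked, including part-time for economic reasons, counts as employed).
Unemployed = 2.65 + 19.07 = 21.72 million (jobless and actively searching, or on temporary layoff).
Labor force = 151.89 + 21.72 = 173.61 million.
Not in labor force = 97.42 + 14.22 + 15.25 = 126.89 million (those not working and not actively searching are outside the labor force).
Civilian working-age population = 173.61 + 126.89 = 300.50 million.
Unemployment rate = 21.72 / 173.61 = 12.51%.
Labor force participation rate = 173.61 / 300.50 = 57.77%.

Unemployment rate ≈ 12.51%; labor force participation rate ≈ 57.77%.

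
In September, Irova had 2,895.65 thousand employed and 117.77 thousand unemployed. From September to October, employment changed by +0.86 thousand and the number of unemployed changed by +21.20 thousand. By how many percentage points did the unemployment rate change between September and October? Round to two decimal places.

The unemployment rate changed by +0.67 percentage points.

September: labor force = 2,895.65 + 117.77 = 3,013.42; u = 117.77/3,013.42 = 3.91%.
October: labor force = 2,896.51 + 138.97 = 3,035.48; u = 138.97/3,035.48 = 4.58%.
Change = 4.58% − 3.91% = +0.67 pp.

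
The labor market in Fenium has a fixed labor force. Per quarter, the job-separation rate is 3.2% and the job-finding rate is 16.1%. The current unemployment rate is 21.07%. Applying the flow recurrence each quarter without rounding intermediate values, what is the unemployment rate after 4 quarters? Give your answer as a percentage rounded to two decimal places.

Unemployment rate after four quarters ≈ 18.48%.

With a fixed labor force, u_{t+1} = u_t + s·(1−u_t) − f·u_t = u_t·(1−s−f) + s.
Here 1−s−f = 0.807 and s = 0.032.
u_1 = 0.210700 × 0.807 + 0.032 = 0.202035.
u_2 = 0.202035 × 0.807 + 0.032 = 0.195042.
u_3 = 0.195042 × 0.807 + 0.032 = 0.189399.
u_4 = 0.189399 × 0.807 + 0.032 = 0.184845.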